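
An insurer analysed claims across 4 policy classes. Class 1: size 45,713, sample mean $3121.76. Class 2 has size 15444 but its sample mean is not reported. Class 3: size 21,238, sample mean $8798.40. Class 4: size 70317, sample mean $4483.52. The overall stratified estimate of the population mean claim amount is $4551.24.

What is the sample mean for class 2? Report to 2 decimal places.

N = 45713 + 15444 + 21238 + 70317 = 152712.
Overall total = μ·N = 4551.24·152712 = 695028962.88.
Subtract the known strata: 45713·3121.76 + 21238·8798.40 + 70317·4483.52 = 644833109.92.
Remaining total for class 2: 695028962.88 − 644833109.92 = 50195852.96.
Divide by its size: 50195852.96 / 15444 = 3250.1847... → 3250.18.

3250.18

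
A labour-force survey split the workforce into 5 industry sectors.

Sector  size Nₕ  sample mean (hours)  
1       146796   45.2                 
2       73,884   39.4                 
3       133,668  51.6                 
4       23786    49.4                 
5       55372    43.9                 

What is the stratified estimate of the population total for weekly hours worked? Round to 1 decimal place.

20049336.8

1: 146796·45.2 = 6635179.2
2: 73884·39.4 = 2911029.6
3: 133668·51.6 = 6897268.8
4: 23786·49.4 = 1175028.4
5: 55372·43.9 = 2430830.8
τ̂ = Σ Nₕx̄ₕ = 20049336.8.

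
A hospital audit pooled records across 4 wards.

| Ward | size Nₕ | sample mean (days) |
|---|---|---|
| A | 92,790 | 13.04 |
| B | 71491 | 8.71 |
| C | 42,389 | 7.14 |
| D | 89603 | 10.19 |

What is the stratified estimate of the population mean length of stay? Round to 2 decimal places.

10.29

N = 296273; weights Wₕ = Nₕ/N = (0.3132, 0.2413, 0.1431, 0.3024).
x̄_st = Σ Wₕ·x̄ₕ = 0.3132·13.04 + 0.2413·8.71 + 0.1431·7.14 + 0.3024·10.19 ≈ 10.2891...
→ 10.29.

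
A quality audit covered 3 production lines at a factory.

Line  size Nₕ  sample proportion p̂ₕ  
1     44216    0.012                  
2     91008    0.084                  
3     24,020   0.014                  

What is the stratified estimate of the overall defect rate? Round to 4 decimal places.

0.0534

N = 44216 + 91008 + 24020 = 159244.
Overall proportion = Σ (Nₕ/N)·p̂ₕ.
Σ Nₕp̂ₕ = 530.592 + 7644.672 + 336.28 = 8511.544.
8511.544 / 159244 = 0.053450... → 0.0534.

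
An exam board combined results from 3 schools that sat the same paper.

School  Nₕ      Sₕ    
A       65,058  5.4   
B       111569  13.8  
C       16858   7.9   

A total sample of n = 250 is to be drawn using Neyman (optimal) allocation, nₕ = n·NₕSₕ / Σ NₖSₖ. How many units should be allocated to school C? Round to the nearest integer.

A: NₕSₕ = 65058·5.4 = 351313.2
B: NₕSₕ = 111569·13.8 = 1539652.2
C: NₕSₕ = 16858·7.9 = 133178.2
Σ NₕSₕ = 2024143.6.
n_C = 250·133178.2/2024143.6 = 16.449... → 16.

16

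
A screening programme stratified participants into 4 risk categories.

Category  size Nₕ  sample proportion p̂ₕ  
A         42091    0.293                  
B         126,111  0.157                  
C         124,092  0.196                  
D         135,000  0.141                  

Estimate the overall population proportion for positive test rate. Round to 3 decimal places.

0.177

Wₕ = Nₕ/N with N = 427294: 0.0985, 0.2951, 0.2904, 0.3159.
p̂_st = 0.0985·0.293 + 0.2951·0.157 + 0.2904·0.196 + 0.3159·0.141 ≈ 0.17667... → 0.177.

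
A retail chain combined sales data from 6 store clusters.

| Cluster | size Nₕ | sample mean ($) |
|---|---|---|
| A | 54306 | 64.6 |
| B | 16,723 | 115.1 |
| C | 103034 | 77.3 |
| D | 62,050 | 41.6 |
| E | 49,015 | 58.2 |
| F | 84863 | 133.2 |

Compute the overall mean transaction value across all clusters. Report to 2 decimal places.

x̄_st = (Σ Nₕx̄ₕ) / (Σ Nₕ) = (54306·64.6 + 16723·115.1 + 103034·77.3 + 62050·41.6 + 49015·58.2 + 84863·133.2) / 369991
= 30135217.7 / 369991 = 81.4485... → 81.45.

81.45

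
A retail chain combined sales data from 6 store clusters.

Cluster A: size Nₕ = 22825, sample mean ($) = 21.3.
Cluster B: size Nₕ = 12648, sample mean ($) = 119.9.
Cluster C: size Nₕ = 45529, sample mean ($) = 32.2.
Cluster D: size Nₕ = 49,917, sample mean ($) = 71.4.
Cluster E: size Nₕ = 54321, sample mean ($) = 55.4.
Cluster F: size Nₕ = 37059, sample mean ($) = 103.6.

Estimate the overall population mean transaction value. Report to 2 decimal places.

x̄_st = (Σ Nₕx̄ₕ) / (Σ Nₕ) = (22825·21.3 + 12648·119.9 + 45529·32.2 + 49917·71.4 + 54321·55.4 + 37059·103.6) / 222299
= 13881471.1 / 222299 = 62.4450... → 62.45.

62.45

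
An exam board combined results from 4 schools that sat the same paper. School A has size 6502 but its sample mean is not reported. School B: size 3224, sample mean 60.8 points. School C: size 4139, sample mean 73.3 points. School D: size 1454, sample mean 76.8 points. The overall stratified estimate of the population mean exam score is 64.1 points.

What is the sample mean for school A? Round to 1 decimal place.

57.0

N = 6502 + 3224 + 4139 + 1454 = 15319.
Overall total = μ·N = 64.1·15319 = 981947.9.
Subtract the known strata: 3224·60.8 + 4139·73.3 + 1454·76.8 = 611075.1.
Remaining total for school A: 981947.9 − 611075.1 = 370872.8.
Divide by its size: 370872.8 / 6502 = 57.040... → 57.0.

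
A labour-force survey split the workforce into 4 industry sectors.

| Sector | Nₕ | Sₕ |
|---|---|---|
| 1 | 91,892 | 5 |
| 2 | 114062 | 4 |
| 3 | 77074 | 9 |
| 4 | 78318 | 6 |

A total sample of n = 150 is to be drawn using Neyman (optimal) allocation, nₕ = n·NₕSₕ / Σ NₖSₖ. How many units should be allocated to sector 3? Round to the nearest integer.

Σ NₕSₕ = 91892·5 + 114062·4 + 77074·9 + 78318·6 = 2079282.
Share for 3: 693666/2079282 = 0.33361.
n_3 = 150 × 0.33361 = 50.041... → 50.

50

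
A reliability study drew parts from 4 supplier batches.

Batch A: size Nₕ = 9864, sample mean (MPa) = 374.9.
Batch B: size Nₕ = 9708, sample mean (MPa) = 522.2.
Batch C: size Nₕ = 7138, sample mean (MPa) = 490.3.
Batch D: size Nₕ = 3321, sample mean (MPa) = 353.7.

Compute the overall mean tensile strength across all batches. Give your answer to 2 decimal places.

N = 9864 + 9708 + 7138 + 3321 = 30031.
Overall mean = Σ (Nₕ/N)·x̄ₕ — weight by population share, not a simple average.
Σ Nₕx̄ₕ = 9864·374.9 + 9708·522.2 + 7138·490.3 + 3321·353.7 = 3698013.6 + 5069517.6 + 3499761.4 + 1174637.7 = 13441930.3.
Divide by N: 13441930.3 / 30031 = 447.6018... → 447.60.

447.60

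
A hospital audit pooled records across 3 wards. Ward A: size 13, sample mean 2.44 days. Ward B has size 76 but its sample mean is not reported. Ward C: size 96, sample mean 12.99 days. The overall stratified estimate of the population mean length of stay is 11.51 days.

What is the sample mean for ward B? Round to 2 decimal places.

N = 13 + 76 + 96 = 185.
Overall total = μ·N = 11.51·185 = 2129.35.
Subtract the known strata: 13·2.44 + 96·12.99 = 1278.76.
Remaining total for ward B: 2129.35 − 1278.76 = 850.59.
Divide by its size: 850.59 / 76 = 11.1920... → 11.19.

11.19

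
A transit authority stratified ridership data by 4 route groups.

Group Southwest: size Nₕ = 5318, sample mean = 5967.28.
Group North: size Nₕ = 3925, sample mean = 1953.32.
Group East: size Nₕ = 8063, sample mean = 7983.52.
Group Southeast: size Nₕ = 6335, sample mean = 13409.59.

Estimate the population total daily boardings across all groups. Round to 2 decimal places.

188721650.45

Population total = Σ Nₕ·x̄ₕ (each stratum's size times its mean).
5318·5967.28 + 3925·1953.32 + 8063·7983.52 + 6335·13409.59 = 31733995.04 + 7666781 + 64371121.76 + 84949752.65 = 188721650.45.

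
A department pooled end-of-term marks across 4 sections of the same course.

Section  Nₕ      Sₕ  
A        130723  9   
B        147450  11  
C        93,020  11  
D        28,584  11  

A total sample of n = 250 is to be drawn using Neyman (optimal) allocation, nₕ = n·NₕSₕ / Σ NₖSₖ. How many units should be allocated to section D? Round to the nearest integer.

Σ NₕSₕ = 130723·9 + 147450·11 + 93020·11 + 28584·11 = 4136101.
Share for D: 314424/4136101 = 0.07602.
n_D = 250 × 0.07602 = 19.005... → 19.

19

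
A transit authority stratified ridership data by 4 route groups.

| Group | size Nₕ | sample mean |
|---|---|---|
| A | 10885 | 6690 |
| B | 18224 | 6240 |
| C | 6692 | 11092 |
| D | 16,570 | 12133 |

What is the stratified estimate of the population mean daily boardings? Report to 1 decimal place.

8818.0

x̄_st = (Σ Nₕx̄ₕ) / (Σ Nₕ) = (10885·6690 + 18224·6240 + 6692·11092 + 16570·12133) / 52371
= 461809884 / 52371 = 8818.046... → 8818.0.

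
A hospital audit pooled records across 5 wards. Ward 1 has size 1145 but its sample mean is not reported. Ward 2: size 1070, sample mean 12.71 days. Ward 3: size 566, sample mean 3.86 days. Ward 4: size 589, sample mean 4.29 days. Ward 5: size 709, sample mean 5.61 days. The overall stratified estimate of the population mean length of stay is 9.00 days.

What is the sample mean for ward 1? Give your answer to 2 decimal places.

Σ Nₕx̄ₕ = N·μ, so 1145·x̄_1 = 4079·9.00 − (1070·12.71 + 566·3.86 + 589·4.29 + 709·5.61).
= 36711 − 22288.76 = 14422.24.
x̄_1 = 14422.24 / 1145 = 12.5958... → 12.60.

12.60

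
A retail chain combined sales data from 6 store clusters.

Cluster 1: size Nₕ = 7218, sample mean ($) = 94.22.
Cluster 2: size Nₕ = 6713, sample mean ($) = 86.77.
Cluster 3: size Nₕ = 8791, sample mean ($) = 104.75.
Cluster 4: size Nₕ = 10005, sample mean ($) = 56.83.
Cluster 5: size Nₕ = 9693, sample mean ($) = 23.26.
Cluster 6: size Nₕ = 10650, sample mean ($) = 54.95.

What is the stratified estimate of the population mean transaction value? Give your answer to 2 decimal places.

67.13

N = 53070; weights Wₕ = Nₕ/N = (0.1360, 0.1265, 0.1656, 0.1885, 0.1826, 0.2007).
x̄_st = Σ Wₕ·x̄ₕ = 0.1360·94.22 + 0.1265·86.77 + 0.1656·104.75 + 0.1885·56.83 + 0.1826·23.26 + 0.2007·54.95 ≈ 67.1318...
→ 67.13.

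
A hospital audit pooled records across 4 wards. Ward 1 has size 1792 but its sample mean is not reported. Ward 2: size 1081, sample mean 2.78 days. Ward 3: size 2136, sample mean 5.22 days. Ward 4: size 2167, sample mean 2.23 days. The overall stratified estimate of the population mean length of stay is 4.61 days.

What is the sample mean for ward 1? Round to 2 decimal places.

N = 1792 + 1081 + 2136 + 2167 = 7176.
Overall total = μ·N = 4.61·7176 = 33081.36.
Subtract the known strata: 1081·2.78 + 2136·5.22 + 2167·2.23 = 18987.51.
Remaining total for ward 1: 33081.36 − 18987.51 = 14093.85.
Divide by its size: 14093.85 / 1792 = 7.8649... → 7.86.

7.86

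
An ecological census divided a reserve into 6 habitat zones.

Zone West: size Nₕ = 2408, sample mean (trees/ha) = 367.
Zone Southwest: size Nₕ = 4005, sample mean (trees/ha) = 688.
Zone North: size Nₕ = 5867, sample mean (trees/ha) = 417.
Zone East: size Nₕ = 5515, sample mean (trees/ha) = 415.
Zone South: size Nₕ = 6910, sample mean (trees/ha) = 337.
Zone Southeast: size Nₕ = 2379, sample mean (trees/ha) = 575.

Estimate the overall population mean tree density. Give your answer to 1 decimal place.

N = 27084; weights Wₕ = Nₕ/N = (0.0889, 0.1479, 0.2166, 0.2036, 0.2551, 0.0878).
x̄_st = Σ Wₕ·x̄ₕ = 0.0889·367 + 0.1479·688 + 0.2166·417 + 0.2036·415 + 0.2551·337 + 0.0878·575 ≈ 445.689...
→ 445.7.

445.7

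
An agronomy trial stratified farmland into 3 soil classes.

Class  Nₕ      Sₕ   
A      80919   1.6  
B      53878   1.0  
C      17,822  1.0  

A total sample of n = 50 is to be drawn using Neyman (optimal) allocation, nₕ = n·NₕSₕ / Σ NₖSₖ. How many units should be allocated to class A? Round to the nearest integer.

A: NₕSₕ = 80919·1.6 = 129470.4
B: NₕSₕ = 53878·1.0 = 53878
C: NₕSₕ = 17822·1.0 = 17822
Σ NₕSₕ = 201170.4.
n_A = 50·129470.4/201170.4 = 32.179... → 32.

32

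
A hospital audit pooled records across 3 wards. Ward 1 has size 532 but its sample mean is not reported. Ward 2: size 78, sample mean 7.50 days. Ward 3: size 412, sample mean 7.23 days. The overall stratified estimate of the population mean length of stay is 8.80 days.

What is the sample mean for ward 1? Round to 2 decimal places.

N = 532 + 78 + 412 = 1022.
Overall total = μ·N = 8.80·1022 = 8993.6.
Subtract the known strata: 78·7.50 + 412·7.23 = 3563.76.
Remaining total for ward 1: 8993.6 − 3563.76 = 5429.84.
Divide by its size: 5429.84 / 532 = 10.2065... → 10.21.

10.21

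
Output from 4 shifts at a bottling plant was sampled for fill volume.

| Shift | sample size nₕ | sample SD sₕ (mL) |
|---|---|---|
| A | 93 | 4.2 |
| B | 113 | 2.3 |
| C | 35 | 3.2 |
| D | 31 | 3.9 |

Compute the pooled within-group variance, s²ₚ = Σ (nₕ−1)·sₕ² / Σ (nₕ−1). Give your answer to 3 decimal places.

Degrees of freedom: 92 + 112 + 34 + 30 = 268.
Σ(nₕ−1)sₕ² = 92·17.64 + 112·5.29 + 34·10.24 + 30·15.21 = 3019.82.
s²ₚ = 3019.82 / 268 = 11.26799... → 11.268.

11.268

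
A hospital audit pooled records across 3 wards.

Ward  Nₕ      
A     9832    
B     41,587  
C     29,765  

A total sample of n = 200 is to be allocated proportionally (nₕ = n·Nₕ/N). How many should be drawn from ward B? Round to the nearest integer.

102

Share of ward B = 41587/81184 = 0.51226.
Allocate 200 × 0.51226 = 102.451... → 102.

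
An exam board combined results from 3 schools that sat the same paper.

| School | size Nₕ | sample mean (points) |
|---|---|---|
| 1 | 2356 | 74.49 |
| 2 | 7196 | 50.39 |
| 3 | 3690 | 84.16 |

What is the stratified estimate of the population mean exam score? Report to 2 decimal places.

64.09

N = 2356 + 7196 + 3690 = 13242.
The stratified mean weights each stratum mean by its population share Nₕ/N.
Σ Nₕx̄ₕ = 2356·74.49 + 7196·50.39 + 3690·84.16 = 175498.44 + 362606.44 + 310550.4 = 848655.28.
Divide by N: 848655.28 / 13242 = 64.0881... → 64.09.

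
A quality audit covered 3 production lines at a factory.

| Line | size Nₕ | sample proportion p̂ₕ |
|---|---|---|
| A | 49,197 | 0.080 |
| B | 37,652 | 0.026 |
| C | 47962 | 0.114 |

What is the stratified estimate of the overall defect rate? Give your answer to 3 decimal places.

0.077

N = 49197 + 37652 + 47962 = 134811.
Overall proportion = Σ (Nₕ/N)·p̂ₕ.
Σ Nₕp̂ₕ = 3935.76 + 978.952 + 5467.668 = 10382.38.
10382.38 / 134811 = 0.07701... → 0.077.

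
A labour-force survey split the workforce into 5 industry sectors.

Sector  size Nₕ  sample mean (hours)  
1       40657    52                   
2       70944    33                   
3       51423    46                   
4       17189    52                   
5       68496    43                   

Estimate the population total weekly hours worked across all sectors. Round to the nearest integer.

10659930

1: 40657·52 = 2114164
2: 70944·33 = 2341152
3: 51423·46 = 2365458
4: 17189·52 = 893828
5: 68496·43 = 2945328
τ̂ = Σ Nₕx̄ₕ = 10659930.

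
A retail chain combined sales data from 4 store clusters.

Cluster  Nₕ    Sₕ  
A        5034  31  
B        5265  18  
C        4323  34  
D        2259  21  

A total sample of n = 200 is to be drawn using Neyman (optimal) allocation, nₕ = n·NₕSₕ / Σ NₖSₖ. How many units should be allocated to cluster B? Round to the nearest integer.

43

Σ NₕSₕ = 5034·31 + 5265·18 + 4323·34 + 2259·21 = 445245.
Share for B: 94770/445245 = 0.21285.
n_B = 200 × 0.21285 = 42.570... → 43.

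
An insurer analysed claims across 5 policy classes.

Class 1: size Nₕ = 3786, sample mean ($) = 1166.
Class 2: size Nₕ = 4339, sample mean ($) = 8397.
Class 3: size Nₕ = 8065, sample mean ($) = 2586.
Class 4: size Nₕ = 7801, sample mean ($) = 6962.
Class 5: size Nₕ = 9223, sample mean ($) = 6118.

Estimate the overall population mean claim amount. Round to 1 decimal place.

N = 3786 + 4339 + 8065 + 7801 + 9223 = 33214.
The stratified mean weights each stratum mean by its population share Nₕ/N.
Σ Nₕx̄ₕ = 3786·1166 + 4339·8397 + 8065·2586 + 7801·6962 + 9223·6118 = 4414476 + 36434583 + 20856090 + 54310562 + 56426314 = 172442025.
Divide by N: 172442025 / 33214 = 5191.848... → 5191.8.

5191.8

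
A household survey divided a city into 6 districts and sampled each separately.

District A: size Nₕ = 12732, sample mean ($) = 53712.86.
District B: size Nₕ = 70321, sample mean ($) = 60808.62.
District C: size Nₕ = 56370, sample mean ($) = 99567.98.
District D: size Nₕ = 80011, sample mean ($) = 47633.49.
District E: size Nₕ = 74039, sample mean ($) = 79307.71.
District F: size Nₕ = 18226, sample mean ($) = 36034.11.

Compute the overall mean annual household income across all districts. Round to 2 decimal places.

67091.86

N = 12732 + 70321 + 56370 + 80011 + 74039 + 18226 = 311699.
The stratified mean weights each stratum mean by its population share Nₕ/N.
Σ Nₕx̄ₕ = 12732·53712.86 + 70321·60808.62 + 56370·99567.98 + 80011·47633.49 + 74039·79307.71 + 18226·36034.11 = 683872133.52 + 4276122967.02 + 5612647032.6 + 3811203168.39 + 5871863540.69 + 656757688.86 = 20912466531.08.
Divide by N: 20912466531.08 / 311699 = 67091.8628... → 67091.86.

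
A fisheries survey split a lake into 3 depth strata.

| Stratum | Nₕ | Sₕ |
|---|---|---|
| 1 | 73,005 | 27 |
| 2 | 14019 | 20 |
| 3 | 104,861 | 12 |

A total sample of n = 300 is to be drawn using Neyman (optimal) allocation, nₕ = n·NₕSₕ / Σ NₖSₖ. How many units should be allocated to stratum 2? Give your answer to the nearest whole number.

24

1: NₕSₕ = 73005·27 = 1971135
2: NₕSₕ = 14019·20 = 280380
3: NₕSₕ = 104861·12 = 1258332
Σ NₕSₕ = 3509847.
n_2 = 300·280380/3509847 = 23.965... → 24.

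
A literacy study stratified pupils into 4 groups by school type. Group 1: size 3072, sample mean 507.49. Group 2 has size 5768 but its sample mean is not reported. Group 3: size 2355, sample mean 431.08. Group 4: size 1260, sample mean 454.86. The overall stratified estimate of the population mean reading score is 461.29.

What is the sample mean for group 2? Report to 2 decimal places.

450.42

Σ Nₕx̄ₕ = N·μ, so 5768·x̄_2 = 12455·461.29 − (3072·507.49 + 2355·431.08 + 1260·454.86).
= 5745366.95 − 3147326.28 = 2598040.67.
x̄_2 = 2598040.67 / 5768 = 450.4231... → 450.42.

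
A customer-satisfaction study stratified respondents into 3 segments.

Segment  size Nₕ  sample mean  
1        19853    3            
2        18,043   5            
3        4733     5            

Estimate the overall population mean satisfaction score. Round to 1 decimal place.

4.1

N = 19853 + 18043 + 4733 = 42629.
Weight each subgroup mean by Nₕ/N and sum.
Σ Nₕx̄ₕ = 19853·3 + 18043·5 + 4733·5 = 59559 + 90215 + 23665 = 173439.
Divide by N: 173439 / 42629 = 4.069... → 4.1.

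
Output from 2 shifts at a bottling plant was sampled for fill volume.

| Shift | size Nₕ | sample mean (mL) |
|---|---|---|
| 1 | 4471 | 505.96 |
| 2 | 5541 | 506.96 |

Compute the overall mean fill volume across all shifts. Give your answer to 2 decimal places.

N = 4471 + 5541 = 10012.
Overall mean = Σ (Nₕ/N)·x̄ₕ — weight by population share, not a simple average.
Σ Nₕx̄ₕ = 4471·505.96 + 5541·506.96 = 2262147.16 + 2809065.36 = 5071212.52.
Divide by N: 5071212.52 / 10012 = 506.5134... → 506.51.

506.51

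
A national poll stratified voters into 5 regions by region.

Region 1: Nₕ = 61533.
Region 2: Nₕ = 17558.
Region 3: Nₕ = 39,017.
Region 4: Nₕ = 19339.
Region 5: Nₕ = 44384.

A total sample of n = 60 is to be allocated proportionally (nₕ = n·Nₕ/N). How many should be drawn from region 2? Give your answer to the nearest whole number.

6

Share of region 2 = 17558/181831 = 0.09656.
Allocate 60 × 0.09656 = 5.794... → 6.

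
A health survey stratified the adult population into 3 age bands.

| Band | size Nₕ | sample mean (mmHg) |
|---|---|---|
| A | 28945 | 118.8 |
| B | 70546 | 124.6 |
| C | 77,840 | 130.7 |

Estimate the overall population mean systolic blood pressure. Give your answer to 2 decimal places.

N = 28945 + 70546 + 77840 = 177331.
The stratified mean weights each stratum mean by its population share Nₕ/N.
Σ Nₕx̄ₕ = 28945·118.8 + 70546·124.6 + 77840·130.7 = 3438666 + 8790031.6 + 10173688 = 22402385.6.
Divide by N: 22402385.6 / 177331 = 126.3309... → 126.33.

126.33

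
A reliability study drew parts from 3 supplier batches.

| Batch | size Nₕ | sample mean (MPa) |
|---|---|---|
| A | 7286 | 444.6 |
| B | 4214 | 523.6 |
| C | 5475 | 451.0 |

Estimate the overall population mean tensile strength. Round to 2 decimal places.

466.28

N = 7286 + 4214 + 5475 = 16975.
Overall mean = Σ (Nₕ/N)·x̄ₕ — weight by population share, not a simple average.
Σ Nₕx̄ₕ = 7286·444.6 + 4214·523.6 + 5475·451.0 = 3239355.6 + 2206450.4 + 2469225 = 7915031.
Divide by N: 7915031 / 16975 = 466.2758... → 466.28.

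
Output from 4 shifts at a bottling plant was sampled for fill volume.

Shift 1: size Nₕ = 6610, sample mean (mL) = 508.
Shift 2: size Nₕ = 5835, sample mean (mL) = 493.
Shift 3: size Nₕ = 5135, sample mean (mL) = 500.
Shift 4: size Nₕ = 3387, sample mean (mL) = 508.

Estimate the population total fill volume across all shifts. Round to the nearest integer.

Estimate total by summing Nₕ·x̄ₕ over strata.
6610·508 + 5835·493 + 5135·500 + 3387·508 = 3357880 + 2876655 + 2567500 + 1720596 = 10522631.

10522631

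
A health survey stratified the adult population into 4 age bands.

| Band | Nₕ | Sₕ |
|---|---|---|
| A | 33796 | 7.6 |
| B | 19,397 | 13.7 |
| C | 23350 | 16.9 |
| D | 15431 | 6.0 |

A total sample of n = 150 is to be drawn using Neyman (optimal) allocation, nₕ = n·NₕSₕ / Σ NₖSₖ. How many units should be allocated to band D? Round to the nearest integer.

A: NₕSₕ = 33796·7.6 = 256849.6
B: NₕSₕ = 19397·13.7 = 265738.9
C: NₕSₕ = 23350·16.9 = 394615
D: NₕSₕ = 15431·6.0 = 92586
Σ NₕSₕ = 1009789.5.
n_D = 150·92586/1009789.5 = 13.753... → 14.

14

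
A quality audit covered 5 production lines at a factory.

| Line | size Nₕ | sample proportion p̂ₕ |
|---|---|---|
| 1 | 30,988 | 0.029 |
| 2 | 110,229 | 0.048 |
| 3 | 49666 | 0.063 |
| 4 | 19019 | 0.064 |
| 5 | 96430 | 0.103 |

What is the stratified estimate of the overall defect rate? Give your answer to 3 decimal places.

Wₕ = Nₕ/N with N = 306332: 0.1012, 0.3598, 0.1621, 0.0621, 0.3148.
p̂_st = 0.1012·0.029 + 0.3598·0.048 + 0.1621·0.063 + 0.0621·0.064 + 0.3148·0.103 ≈ 0.06682... → 0.067.

0.067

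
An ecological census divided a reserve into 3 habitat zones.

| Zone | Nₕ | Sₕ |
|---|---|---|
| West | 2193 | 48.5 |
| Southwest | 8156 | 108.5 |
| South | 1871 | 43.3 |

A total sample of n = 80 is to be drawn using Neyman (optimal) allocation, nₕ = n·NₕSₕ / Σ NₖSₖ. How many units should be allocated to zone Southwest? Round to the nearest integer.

66

West: NₕSₕ = 2193·48.5 = 106360.5
Southwest: NₕSₕ = 8156·108.5 = 884926
South: NₕSₕ = 1871·43.3 = 81014.3
Σ NₕSₕ = 1072300.8.
n_Southwest = 80·884926/1072300.8 = 66.021... → 66.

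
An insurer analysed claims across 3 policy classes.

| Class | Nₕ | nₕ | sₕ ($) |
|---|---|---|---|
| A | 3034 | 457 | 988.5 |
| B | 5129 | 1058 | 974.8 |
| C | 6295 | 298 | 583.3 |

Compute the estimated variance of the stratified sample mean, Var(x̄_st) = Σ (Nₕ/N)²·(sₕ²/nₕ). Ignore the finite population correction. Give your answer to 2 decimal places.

N = 14458. Term for each stratum: Wₕ²sₕ²/nₕ.
Var(x̄_st) = 94.15684 + 113.03016 + 216.44259 = 423.62958 → 423.63.

423.63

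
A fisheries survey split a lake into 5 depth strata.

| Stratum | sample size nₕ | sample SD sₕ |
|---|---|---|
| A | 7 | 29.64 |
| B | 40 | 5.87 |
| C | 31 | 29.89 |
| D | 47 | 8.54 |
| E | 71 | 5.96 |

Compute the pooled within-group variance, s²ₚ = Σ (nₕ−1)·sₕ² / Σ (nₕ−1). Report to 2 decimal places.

205.54

A: (7−1)·29.64² = 6·878.5296 = 5271.1776
B: (40−1)·5.87² = 39·34.4569 = 1343.8191
C: (31−1)·29.89² = 30·893.4121 = 26802.363
D: (47−1)·8.54² = 46·72.9316 = 3354.8536
E: (71−1)·5.96² = 70·35.5216 = 2486.512
Numerator = 39258.7253; denominator = Σ(nₕ−1) = 191.
s²ₚ = 39258.7253/191 = 205.5431... → 205.54.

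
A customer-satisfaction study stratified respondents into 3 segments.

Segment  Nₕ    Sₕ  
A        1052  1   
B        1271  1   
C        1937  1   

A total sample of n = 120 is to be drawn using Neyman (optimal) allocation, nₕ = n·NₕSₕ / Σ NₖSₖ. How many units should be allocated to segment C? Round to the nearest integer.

A: NₕSₕ = 1052·1 = 1052
B: NₕSₕ = 1271·1 = 1271
C: NₕSₕ = 1937·1 = 1937
Σ NₕSₕ = 4260.
n_C = 120·1937/4260 = 54.563... → 55.

55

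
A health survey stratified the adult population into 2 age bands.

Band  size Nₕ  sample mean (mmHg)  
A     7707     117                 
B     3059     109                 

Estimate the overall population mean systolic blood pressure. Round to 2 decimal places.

114.73

x̄_st = (Σ Nₕx̄ₕ) / (Σ Nₕ) = (7707·117 + 3059·109) / 10766
= 1235150 / 10766 = 114.7269... → 114.73.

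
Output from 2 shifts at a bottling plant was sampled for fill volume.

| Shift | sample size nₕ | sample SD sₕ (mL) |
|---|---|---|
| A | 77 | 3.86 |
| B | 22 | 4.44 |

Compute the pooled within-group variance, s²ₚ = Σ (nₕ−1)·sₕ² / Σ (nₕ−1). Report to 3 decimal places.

Degrees of freedom: 76 + 21 = 97.
Σ(nₕ−1)sₕ² = 76·14.8996 + 21·19.7136 = 1546.3552.
s²ₚ = 1546.3552 / 97 = 15.94181... → 15.942.

15.942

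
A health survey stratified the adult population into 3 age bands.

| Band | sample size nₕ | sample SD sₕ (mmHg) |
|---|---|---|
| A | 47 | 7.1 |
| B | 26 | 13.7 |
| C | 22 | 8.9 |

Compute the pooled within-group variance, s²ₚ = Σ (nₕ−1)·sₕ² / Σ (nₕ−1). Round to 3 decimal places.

94.288

Degrees of freedom: 46 + 25 + 21 = 92.
Σ(nₕ−1)sₕ² = 46·50.41 + 25·187.69 + 21·79.21 = 8674.52.
s²ₚ = 8674.52 / 92 = 94.28826... → 94.288.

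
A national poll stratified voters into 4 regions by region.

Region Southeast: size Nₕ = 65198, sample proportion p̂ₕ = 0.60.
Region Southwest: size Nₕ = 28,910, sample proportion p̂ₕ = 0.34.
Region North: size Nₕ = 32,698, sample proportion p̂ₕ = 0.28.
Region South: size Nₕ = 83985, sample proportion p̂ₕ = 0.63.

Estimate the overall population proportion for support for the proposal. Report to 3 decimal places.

0.527

N = 65198 + 28910 + 32698 + 83985 = 210791.
Overall proportion = Σ (Nₕ/N)·p̂ₕ.
Σ Nₕp̂ₕ = 39118.8 + 9829.4 + 9155.44 + 52910.55 = 111014.19.
111014.19 / 210791 = 0.52666... → 0.527.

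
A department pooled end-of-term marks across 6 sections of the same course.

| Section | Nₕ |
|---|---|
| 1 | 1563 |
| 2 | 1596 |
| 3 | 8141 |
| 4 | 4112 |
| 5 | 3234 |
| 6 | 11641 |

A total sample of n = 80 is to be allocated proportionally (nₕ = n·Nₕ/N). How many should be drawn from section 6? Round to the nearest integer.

31

N = 1563 + 1596 + 8141 + 4112 + 3234 + 11641 = 30287.
n_6 = 80·11641/30287 = 30.749... → 31.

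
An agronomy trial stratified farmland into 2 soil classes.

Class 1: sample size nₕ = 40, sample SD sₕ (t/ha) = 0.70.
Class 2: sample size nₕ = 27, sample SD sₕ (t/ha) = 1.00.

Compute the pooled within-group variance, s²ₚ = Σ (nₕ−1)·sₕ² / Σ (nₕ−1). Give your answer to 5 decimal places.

0.69400

1: (40−1)·0.70² = 39·0.49 = 19.11
2: (27−1)·1.00² = 26·1 = 26
Numerator = 45.11; denominator = Σ(nₕ−1) = 65.
s²ₚ = 45.11/65 = 0.694 → 0.69400.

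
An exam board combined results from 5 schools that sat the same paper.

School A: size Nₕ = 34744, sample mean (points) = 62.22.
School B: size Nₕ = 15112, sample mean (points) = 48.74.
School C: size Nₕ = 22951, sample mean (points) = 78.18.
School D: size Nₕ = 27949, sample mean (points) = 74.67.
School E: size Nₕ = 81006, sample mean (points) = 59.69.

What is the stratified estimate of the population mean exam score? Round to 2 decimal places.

N = 181762; weights Wₕ = Nₕ/N = (0.1912, 0.0831, 0.1263, 0.1538, 0.4457).
x̄_st = Σ Wₕ·x̄ₕ = 0.1912·62.22 + 0.0831·48.74 + 0.1263·78.18 + 0.1538·74.67 + 0.4457·59.69 ≈ 63.9014...
→ 63.90.

63.90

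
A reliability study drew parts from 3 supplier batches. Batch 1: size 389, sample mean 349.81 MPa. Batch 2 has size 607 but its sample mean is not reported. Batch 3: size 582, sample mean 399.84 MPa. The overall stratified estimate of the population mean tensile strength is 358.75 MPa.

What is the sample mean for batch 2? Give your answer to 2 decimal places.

N = 389 + 607 + 582 = 1578.
Overall total = μ·N = 358.75·1578 = 566107.5.
Subtract the known strata: 389·349.81 + 582·399.84 = 368782.97.
Remaining total for batch 2: 566107.5 − 368782.97 = 197324.53.
Divide by its size: 197324.53 / 607 = 325.0816... → 325.08.

325.08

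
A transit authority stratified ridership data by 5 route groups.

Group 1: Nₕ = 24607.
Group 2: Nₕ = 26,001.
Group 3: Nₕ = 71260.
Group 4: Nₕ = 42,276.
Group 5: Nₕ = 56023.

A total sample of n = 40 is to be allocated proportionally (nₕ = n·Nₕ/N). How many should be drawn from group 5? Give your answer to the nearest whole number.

10

N = 24607 + 26001 + 71260 + 42276 + 56023 = 220167.
n_5 = 40·56023/220167 = 10.178... → 10.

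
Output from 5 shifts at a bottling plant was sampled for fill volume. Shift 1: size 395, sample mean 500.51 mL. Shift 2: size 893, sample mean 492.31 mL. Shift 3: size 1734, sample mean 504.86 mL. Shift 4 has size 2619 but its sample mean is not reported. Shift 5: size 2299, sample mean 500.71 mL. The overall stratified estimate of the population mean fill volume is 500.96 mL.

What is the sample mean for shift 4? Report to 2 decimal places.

N = 395 + 893 + 1734 + 2619 + 2299 = 7940.
Overall total = μ·N = 500.96·7940 = 3977622.4.
Subtract the known strata: 395·500.51 + 893·492.31 + 1734·504.86 + 2299·500.71 = 2663893.81.
Remaining total for shift 4: 3977622.4 − 2663893.81 = 1313728.59.
Divide by its size: 1313728.59 / 2619 = 501.6146... → 501.61.

501.61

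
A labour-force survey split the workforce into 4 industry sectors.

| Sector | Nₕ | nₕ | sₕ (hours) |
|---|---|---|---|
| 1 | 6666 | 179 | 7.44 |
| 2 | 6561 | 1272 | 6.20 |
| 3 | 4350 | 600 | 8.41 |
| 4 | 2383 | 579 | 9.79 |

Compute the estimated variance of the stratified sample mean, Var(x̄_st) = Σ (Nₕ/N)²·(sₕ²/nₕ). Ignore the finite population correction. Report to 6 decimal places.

N = 19960. Term for each stratum: Wₕ²sₕ²/nₕ.
Var(x̄_st) = 0.034490730 + 0.003265241 + 0.005598842 + 0.002359467 = 0.045714279 → 0.045714.

0.045714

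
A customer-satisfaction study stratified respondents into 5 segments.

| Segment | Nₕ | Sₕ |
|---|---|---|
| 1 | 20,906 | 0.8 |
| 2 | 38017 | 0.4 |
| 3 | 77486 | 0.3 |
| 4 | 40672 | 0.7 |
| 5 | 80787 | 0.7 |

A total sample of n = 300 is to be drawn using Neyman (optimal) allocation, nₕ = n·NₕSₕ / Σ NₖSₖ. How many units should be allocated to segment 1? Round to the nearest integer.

1: NₕSₕ = 20906·0.8 = 16724.8
2: NₕSₕ = 38017·0.4 = 15206.8
3: NₕSₕ = 77486·0.3 = 23245.8
4: NₕSₕ = 40672·0.7 = 28470.4
5: NₕSₕ = 80787·0.7 = 56550.9
Σ NₕSₕ = 140198.7.
n_1 = 300·16724.8/140198.7 = 35.788... → 36.

36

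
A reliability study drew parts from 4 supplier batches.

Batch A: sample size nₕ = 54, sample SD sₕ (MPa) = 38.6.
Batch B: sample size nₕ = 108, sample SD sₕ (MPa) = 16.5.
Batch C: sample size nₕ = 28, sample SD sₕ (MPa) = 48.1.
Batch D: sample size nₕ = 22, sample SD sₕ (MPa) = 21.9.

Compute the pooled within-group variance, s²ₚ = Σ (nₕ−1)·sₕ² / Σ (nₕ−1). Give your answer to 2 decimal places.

Degrees of freedom: 53 + 107 + 27 + 21 = 208.
Σ(nₕ−1)sₕ² = 53·1489.96 + 107·272.25 + 27·2313.61 + 21·479.61 = 180637.91.
s²ₚ = 180637.91 / 208 = 868.4515... → 868.45.

868.45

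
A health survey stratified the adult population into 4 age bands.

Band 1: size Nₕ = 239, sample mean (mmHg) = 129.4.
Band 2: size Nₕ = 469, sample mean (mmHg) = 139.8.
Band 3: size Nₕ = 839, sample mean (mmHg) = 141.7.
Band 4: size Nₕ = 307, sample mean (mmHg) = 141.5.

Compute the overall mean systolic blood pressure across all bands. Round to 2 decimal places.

139.60

N = 1854; weights Wₕ = Nₕ/N = (0.1289, 0.2530, 0.4525, 0.1656).
x̄_st = Σ Wₕ·x̄ₕ = 0.1289·129.4 + 0.2530·139.8 + 0.4525·141.7 + 0.1656·141.5 ≈ 139.6006...
→ 139.60.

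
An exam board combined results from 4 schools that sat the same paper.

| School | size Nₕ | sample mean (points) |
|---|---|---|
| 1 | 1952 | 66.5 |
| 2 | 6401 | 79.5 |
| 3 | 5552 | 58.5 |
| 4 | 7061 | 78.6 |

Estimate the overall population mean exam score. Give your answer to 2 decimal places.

N = 1952 + 6401 + 5552 + 7061 = 20966.
Overall mean = Σ (Nₕ/N)·x̄ₕ — weight by population share, not a simple average.
Σ Nₕx̄ₕ = 1952·66.5 + 6401·79.5 + 5552·58.5 + 7061·78.6 = 129808 + 508879.5 + 324792 + 554994.6 = 1518474.1.
Divide by N: 1518474.1 / 20966 = 72.4256... → 72.43.

72.43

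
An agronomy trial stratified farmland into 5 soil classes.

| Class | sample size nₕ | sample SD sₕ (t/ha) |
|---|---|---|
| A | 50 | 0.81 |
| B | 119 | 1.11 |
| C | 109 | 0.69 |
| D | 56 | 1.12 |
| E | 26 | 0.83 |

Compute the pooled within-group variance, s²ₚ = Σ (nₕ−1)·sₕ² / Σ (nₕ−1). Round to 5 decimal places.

0.88780

A: (50−1)·0.81² = 49·0.6561 = 32.1489
B: (119−1)·1.11² = 118·1.2321 = 145.3878
C: (109−1)·0.69² = 108·0.4761 = 51.4188
D: (56−1)·1.12² = 55·1.2544 = 68.992
E: (26−1)·0.83² = 25·0.6889 = 17.2225
Numerator = 315.17; denominator = Σ(nₕ−1) = 355.
s²ₚ = 315.17/355 = 0.8878028... → 0.88780.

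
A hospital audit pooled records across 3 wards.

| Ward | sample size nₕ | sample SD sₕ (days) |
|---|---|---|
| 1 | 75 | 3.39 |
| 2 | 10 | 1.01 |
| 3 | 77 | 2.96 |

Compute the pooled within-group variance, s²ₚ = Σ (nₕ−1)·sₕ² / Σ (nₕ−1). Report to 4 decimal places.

9.5942

Degrees of freedom: 74 + 9 + 76 = 159.
Σ(nₕ−1)sₕ² = 74·11.4921 + 9·1.0201 + 76·8.7616 = 1525.4779.
s²ₚ = 1525.4779 / 159 = 9.594201... → 9.5942.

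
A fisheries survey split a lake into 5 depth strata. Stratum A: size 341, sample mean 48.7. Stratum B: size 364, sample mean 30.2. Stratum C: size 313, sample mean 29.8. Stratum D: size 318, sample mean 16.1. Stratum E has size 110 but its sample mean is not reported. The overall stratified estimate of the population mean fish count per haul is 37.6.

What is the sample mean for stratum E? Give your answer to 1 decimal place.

112.0

Σ Nₕx̄ₕ = N·μ, so 110·x̄_E = 1446·37.6 − (341·48.7 + 364·30.2 + 313·29.8 + 318·16.1).
= 54369.6 − 42046.7 = 12322.9.
x̄_E = 12322.9 / 110 = 112.026... → 112.0.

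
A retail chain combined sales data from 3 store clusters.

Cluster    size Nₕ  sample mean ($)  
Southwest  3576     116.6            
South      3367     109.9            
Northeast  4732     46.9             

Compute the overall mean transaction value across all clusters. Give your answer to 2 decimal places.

86.42

N = 11675; weights Wₕ = Nₕ/N = (0.3063, 0.2884, 0.4053).
x̄_st = Σ Wₕ·x̄ₕ = 0.3063·116.6 + 0.2884·109.9 + 0.4053·46.9 ≈ 86.4176...
→ 86.42.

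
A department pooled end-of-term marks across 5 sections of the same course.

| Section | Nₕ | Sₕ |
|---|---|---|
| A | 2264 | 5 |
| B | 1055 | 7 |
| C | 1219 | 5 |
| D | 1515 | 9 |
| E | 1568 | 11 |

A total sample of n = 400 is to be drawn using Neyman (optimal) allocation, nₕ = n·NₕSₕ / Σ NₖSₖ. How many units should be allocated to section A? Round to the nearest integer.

81

Σ NₕSₕ = 2264·5 + 1055·7 + 1219·5 + 1515·9 + 1568·11 = 55683.
Share for A: 11320/55683 = 0.20329.
n_A = 400 × 0.20329 = 81.317... → 81.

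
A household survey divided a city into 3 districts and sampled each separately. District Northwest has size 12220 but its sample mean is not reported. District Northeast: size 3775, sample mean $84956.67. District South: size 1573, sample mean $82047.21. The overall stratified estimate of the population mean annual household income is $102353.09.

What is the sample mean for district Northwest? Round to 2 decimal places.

Σ Nₕx̄ₕ = N·μ, so 12220·x̄_Northwest = 17568·102353.09 − (3775·84956.67 + 1573·82047.21).
= 1798139085.12 − 449771690.58 = 1348367394.54.
x̄_Northwest = 1348367394.54 / 12220 = 110341.0306... → 110341.03.

110341.03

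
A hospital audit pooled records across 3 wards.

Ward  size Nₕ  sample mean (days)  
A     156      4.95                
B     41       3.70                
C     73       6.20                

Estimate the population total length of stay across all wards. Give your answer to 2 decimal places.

A: 156·4.95 = 772.2
B: 41·3.70 = 151.7
C: 73·6.20 = 452.6
τ̂ = Σ Nₕx̄ₕ = 1376.50.

1376.50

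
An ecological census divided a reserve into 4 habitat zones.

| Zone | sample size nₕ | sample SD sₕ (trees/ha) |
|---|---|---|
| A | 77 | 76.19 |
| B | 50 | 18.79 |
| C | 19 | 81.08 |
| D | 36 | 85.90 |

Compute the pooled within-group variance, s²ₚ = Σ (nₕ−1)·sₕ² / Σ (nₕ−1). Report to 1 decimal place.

Degrees of freedom: 76 + 49 + 18 + 35 = 178.
Σ(nₕ−1)sₕ² = 76·5804.9161 + 49·353.0641 + 18·6573.9664 + 35·7378.81 = 835063.5097.
s²ₚ = 835063.5097 / 178 = 4691.368... → 4691.4.

4691.4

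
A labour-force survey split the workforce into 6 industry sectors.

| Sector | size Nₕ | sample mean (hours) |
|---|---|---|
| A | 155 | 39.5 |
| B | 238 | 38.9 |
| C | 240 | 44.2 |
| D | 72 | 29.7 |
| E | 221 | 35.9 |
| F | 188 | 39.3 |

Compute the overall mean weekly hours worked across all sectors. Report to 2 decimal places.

N = 1114; weights Wₕ = Nₕ/N = (0.1391, 0.2136, 0.2154, 0.0646, 0.1984, 0.1688).
x̄_st = Σ Wₕ·x̄ₕ = 0.1391·39.5 + 0.2136·38.9 + 0.2154·44.2 + 0.0646·29.7 + 0.1984·35.9 + 0.1688·39.3 ≈ 39.0031...
→ 39.00.

39.00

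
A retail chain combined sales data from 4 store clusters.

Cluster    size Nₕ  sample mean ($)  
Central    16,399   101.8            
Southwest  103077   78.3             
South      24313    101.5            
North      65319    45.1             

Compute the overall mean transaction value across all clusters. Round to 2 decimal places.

72.47

N = 209108; weights Wₕ = Nₕ/N = (0.0784, 0.4929, 0.1163, 0.3124).
x̄_st = Σ Wₕ·x̄ₕ = 0.0784·101.8 + 0.4929·78.3 + 0.1163·101.5 + 0.3124·45.1 ≈ 72.4697...
→ 72.47.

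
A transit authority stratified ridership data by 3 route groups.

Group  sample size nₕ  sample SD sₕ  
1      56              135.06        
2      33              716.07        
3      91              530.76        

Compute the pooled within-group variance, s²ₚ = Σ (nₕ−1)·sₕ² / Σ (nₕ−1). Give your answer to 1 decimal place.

241610.3

Degrees of freedom: 55 + 32 + 90 = 177.
Σ(nₕ−1)sₕ² = 55·18241.2036 + 32·512756.2449 + 90·281706.1776 = 42765022.0188.
s²ₚ = 42765022.0188 / 177 = 241610.294... → 241610.3.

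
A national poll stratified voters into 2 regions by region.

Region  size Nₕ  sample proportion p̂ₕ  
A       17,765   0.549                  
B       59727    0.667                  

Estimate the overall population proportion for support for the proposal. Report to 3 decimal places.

N = 17765 + 59727 = 77492.
Overall proportion = Σ (Nₕ/N)·p̂ₕ.
Σ Nₕp̂ₕ = 9752.985 + 39837.909 = 49590.894.
49590.894 / 77492 = 0.63995... → 0.640.

0.640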